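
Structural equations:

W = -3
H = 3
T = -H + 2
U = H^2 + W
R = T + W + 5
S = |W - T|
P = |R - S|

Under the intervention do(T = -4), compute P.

The intervention breaks the incoming arrows to T: T = -H + 2 no longer applies, and T = -4.
S = |W - T|  [with W=-3, T=-4]  = 1
R = T + W + 5  [with T=-4, W=-3]  = -2
P = |R - S|  [with R=-2, S=1]  = 3

3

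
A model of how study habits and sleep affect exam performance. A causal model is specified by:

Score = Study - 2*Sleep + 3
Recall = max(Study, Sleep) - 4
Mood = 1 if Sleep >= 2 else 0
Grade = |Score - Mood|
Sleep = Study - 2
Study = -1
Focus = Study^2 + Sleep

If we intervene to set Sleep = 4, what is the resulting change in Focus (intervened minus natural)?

The intervention breaks the incoming arrows to Sleep: Sleep = Study - 2 no longer applies, and Sleep = 4.
Focus = Study^2 + Sleep  [with Study=-1, Sleep=4]  = 5
Without intervention: Sleep = Study - 2  [with Study=-1]  = -3; Focus = Study^2 + Sleep  [with Study=-1, Sleep=-3]  = -2.
Change = 5 − (-2) = 7.

7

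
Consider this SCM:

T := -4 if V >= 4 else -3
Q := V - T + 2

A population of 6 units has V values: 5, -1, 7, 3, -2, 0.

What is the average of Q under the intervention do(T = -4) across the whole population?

do(T=-4) breaks T's dependence on V. With T=-4 fixed, Q across the units is 11, 5, 13, 9, 4, 6, mean 8.

8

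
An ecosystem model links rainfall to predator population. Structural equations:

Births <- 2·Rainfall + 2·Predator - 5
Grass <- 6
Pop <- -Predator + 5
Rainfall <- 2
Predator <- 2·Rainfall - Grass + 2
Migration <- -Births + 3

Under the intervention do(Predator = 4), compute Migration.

do(Predator=4) replaces the equation Predator <- 2·Rainfall - Grass + 2 with the constant Predator = 4.
Births = 2·Rainfall + 2·Predator - 5  [with Rainfall=2, Predator=4]  = 7
Migration = -Births + 3  [with Births=7]  = -4

-4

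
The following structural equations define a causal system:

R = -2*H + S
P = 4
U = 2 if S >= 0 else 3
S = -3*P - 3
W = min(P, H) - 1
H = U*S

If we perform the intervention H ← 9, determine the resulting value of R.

Intervening sets H = 9 and removes its equation (H = U*S).
S = -3*P - 3  [with P=4]  = -15
R = -2*H + S  [with H=9, S=-15]  = -33

-33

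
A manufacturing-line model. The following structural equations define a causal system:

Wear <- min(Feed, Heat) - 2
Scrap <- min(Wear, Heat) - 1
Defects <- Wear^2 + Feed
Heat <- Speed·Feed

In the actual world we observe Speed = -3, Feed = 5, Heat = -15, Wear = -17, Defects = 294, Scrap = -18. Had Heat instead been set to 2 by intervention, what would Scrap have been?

-1

The intervention breaks the incoming arrows to Heat: Heat <- Speed·Feed no longer applies, and Heat = 2.
Wear = min(Feed, Heat) - 2  [with Feed=5, Heat=2]  = 0
Scrap = min(Wear, Heat) - 1  [with Wear=0, Heat=2]  = -1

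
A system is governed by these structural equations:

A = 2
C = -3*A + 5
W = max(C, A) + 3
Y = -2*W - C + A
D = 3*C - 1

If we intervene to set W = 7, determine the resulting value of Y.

The intervention breaks the incoming arrows to W: W = max(C, A) + 3 no longer applies, and W = 7.
C = -3*A + 5  [with A=2]  = -1
Y = -2*W - C + A  [with W=7, C=-1, A=2]  = -11

-11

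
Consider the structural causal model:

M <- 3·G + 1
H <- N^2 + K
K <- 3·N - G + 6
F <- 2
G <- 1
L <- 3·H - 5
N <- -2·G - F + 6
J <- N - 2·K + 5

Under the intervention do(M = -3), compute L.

Intervening sets M = -3 and removes its equation (M <- 3·G + 1).
Since L is not a descendant of the intervened variable, it is unaffected.
N = -2·G - F + 6  [with G=1, F=2]  = 2
K = 3·N - G + 6  [with N=2, G=1]  = 11
H = N^2 + K  [with N=2, K=11]  = 15
L = 3·H - 5  [with H=15]  = 40

40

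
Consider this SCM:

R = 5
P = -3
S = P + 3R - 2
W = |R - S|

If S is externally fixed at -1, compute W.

6

The intervention breaks the incoming arrows to S: S = P + 3R - 2 no longer applies, and S = -1.
W = |R - S|  [with R=5, S=-1]  = 6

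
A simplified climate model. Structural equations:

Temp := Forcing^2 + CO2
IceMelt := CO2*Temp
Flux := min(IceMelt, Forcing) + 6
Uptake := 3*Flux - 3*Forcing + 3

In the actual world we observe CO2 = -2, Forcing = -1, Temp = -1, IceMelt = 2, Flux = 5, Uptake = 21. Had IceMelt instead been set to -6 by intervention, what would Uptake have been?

6

Under do(IceMelt=-6), the mechanism IceMelt := CO2*Temp is discarded; IceMelt is fixed at -6.
Flux = min(IceMelt, Forcing) + 6  [with IceMelt=-6, Forcing=-1]  = 0
Uptake = 3*Flux - 3*Forcing + 3  [with Flux=0, Forcing=-1]  = 6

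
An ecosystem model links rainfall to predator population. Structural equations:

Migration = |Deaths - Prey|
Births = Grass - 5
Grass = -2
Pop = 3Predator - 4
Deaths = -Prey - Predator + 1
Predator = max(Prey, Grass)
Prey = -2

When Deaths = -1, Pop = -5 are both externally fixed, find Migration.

1

Under do(Deaths = -1, Pop = -5), each intervened variable's structural equation is replaced by its fixed value.
Migration = |Deaths - Prey|  [with Deaths=-1, Prey=-2]  = 1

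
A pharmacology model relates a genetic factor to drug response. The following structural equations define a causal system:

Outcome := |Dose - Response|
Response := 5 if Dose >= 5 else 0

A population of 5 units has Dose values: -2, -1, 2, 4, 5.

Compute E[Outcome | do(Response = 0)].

2.8

Every unit gets Response=0 under the intervention. Outcome values become 2, 1, 2, 4, 5; E[Outcome|do(Response=0)] = 2.8.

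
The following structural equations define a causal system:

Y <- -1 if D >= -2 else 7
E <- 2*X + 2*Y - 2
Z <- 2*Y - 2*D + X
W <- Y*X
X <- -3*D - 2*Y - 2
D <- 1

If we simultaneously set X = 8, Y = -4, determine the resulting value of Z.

-2

Setting X = 8, Y = -4 by intervention discards those variables' equations.
Z = 2*Y - 2*D + X  [with Y=-4, D=1, X=8]  = -2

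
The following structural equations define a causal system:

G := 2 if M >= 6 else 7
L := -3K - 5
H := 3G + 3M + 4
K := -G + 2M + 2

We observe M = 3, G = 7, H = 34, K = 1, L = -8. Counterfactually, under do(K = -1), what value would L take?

Intervening sets K = -1 and removes its equation (K := -G + 2M + 2).
L = -3K - 5  [with K=-1]  = -2

-2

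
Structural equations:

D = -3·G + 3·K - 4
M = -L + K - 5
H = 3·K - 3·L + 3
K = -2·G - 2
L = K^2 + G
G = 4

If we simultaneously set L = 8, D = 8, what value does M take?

The joint intervention fixes L = 8, D = 8, removing each variable's own equation.
K = -2·G - 2  [with G=4]  = -10
M = -L + K - 5  [with L=8, K=-10]  = -23

-23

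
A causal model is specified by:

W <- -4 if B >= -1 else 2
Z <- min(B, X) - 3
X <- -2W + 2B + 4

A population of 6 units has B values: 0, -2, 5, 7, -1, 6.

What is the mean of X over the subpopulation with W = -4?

18.8

E[X|W=-4] averages over only the 5 units with W=-4 (B = 0, 5, 7, -1, 6): X = 12, 22, 26, 10, 24, mean 18.8.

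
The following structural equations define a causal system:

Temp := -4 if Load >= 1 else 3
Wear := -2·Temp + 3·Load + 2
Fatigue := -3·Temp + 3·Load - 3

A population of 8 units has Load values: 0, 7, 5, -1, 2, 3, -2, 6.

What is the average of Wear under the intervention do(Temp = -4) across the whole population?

Under do(Temp=-4), Temp's equation is replaced by Temp=-4 for every unit. Per-unit Wear: 10, 31, 25, 7, 16, 19, 4, 28. Mean = 17.5.

17.5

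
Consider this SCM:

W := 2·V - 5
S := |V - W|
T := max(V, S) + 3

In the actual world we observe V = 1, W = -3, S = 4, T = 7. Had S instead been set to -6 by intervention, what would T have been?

4

The intervention breaks the incoming arrows to S: S := |V - W| no longer applies, and S = -6.
T = max(V, S) + 3  [with V=1, S=-6]  = 4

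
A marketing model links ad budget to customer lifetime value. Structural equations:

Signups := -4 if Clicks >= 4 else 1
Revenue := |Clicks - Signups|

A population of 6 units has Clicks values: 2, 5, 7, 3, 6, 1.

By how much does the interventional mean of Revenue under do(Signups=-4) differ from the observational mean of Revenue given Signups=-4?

Every unit gets Signups=-4 under the intervention. Revenue values become 6, 9, 11, 7, 10, 5; E[Revenue|do(Signups=-4)] = 8.
Observing Signups=-4 restricts to units where Signups's equation naturally yields -4: Clicks ∈ {5, 7, 6}. In that subpopulation Revenue = 9, 11, 10, mean 10.
Difference = 8 − 10 = -2.

-2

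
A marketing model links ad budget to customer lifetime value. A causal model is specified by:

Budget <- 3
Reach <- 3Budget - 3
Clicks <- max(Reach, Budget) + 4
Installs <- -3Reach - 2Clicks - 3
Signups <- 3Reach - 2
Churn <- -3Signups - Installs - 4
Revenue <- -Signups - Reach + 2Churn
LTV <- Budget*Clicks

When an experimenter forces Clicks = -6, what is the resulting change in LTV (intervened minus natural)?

The intervention breaks the incoming arrows to Clicks: Clicks <- max(Reach, Budget) + 4 no longer applies, and Clicks = -6.
LTV = Budget*Clicks  [with Budget=3, Clicks=-6]  = -18
Without intervention: Reach = 3Budget - 3  [with Budget=3]  = 6; Clicks = max(Reach, Budget) + 4  [with Reach=6, Budget=3]  = 10; LTV = Budget*Clicks  [with Budget=3, Clicks=10]  = 30.
Change = -18 − 30 = -48.

-48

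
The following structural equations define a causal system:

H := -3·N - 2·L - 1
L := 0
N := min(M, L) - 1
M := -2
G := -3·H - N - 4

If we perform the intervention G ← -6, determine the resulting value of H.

The intervention breaks the incoming arrows to G: G := -3·H - N - 4 no longer applies, and G = -6.
Since H is not a descendant of the intervened variable, it is unaffected.
N = min(M, L) - 1  [with M=-2, L=0]  = -3
H = -3·N - 2·L - 1  [with N=-3, L=0]  = 8

8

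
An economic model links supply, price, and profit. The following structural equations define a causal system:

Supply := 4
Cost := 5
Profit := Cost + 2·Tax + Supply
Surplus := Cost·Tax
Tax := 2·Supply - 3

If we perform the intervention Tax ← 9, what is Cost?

5

Under do(Tax=9), the mechanism Tax := 2·Supply - 3 is discarded; Tax is fixed at 9.
Since Cost is not a descendant of the intervened variable, it is unaffected.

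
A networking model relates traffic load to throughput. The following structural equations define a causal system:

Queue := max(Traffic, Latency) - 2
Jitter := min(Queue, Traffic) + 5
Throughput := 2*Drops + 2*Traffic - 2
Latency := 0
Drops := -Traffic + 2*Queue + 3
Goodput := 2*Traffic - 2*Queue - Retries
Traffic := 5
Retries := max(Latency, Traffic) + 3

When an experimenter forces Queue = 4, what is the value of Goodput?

The intervention breaks the incoming arrows to Queue: Queue := max(Traffic, Latency) - 2 no longer applies, and Queue = 4.
Retries = max(Latency, Traffic) + 3  [with Latency=0, Traffic=5]  = 8
Goodput = 2*Traffic - 2*Queue - Retries  [with Traffic=5, Queue=4, Retries=8]  = -6

-6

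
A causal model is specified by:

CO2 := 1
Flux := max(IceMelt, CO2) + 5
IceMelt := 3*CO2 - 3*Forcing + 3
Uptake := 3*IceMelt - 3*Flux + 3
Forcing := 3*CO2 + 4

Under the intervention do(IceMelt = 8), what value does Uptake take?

-12

do(IceMelt=8) replaces the equation IceMelt := 3*CO2 - 3*Forcing + 3 with the constant IceMelt = 8.
Flux = max(IceMelt, CO2) + 5  [with IceMelt=8, CO2=1]  = 13
Uptake = 3*IceMelt - 3*Flux + 3  [with IceMelt=8, Flux=13]  = -12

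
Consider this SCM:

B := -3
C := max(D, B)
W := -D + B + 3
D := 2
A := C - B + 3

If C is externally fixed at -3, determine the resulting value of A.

3

do(C=-3) replaces the equation C := max(D, B) with the constant C = -3.
A = C - B + 3  [with C=-3, B=-3]  = 3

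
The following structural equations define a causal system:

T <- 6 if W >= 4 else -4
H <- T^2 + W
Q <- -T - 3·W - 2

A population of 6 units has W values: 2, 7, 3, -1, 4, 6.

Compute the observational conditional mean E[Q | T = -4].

Observing T=-4 restricts to units where T's equation naturally yields -4: W ∈ {2, 3, -1}. In that subpopulation Q = -4, -7, 5, mean -2.

-2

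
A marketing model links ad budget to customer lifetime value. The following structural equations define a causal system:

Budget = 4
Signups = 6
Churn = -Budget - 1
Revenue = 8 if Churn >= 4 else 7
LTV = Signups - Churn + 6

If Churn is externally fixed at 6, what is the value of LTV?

6

do(Churn=6) replaces the equation Churn = -Budget - 1 with the constant Churn = 6.
LTV = Signups - Churn + 6  [with Signups=6, Churn=6]  = 6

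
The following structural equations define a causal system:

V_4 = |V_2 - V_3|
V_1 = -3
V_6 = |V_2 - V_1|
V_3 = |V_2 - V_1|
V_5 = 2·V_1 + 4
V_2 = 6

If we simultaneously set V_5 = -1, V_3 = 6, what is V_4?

0

Under do(V_5 = -1, V_3 = 6), each intervened variable's structural equation is replaced by its fixed value.
V_4 = |V_2 - V_3|  [with V_2=6, V_3=6]  = 0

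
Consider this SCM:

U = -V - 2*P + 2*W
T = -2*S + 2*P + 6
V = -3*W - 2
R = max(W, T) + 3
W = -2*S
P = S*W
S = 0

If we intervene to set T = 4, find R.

7

Intervening sets T = 4 and removes its equation (T = -2*S + 2*P + 6).
W = -2*S  [with S=0]  = 0
R = max(W, T) + 3  [with W=0, T=4]  = 7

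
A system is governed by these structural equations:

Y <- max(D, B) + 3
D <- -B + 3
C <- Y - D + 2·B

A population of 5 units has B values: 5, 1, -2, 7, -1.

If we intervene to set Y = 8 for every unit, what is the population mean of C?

do(Y=8) breaks Y's dependence on B. With Y=8 fixed, C across the units is 20, 8, -1, 26, 2, mean 11.

11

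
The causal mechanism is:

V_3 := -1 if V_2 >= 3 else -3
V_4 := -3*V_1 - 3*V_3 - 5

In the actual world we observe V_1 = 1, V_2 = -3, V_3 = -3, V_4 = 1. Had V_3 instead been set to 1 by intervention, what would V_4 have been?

-11

The intervention breaks the incoming arrows to V_3: V_3 := -1 if V_2 >= 3 else -3 no longer applies, and V_3 = 1.
V_4 = -3*V_1 - 3*V_3 - 5  [with V_1=1, V_3=1]  = -11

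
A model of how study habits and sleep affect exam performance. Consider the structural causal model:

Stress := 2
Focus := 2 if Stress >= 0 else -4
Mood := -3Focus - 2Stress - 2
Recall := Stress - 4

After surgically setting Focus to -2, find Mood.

The intervention breaks the incoming arrows to Focus: Focus := 2 if Stress >= 0 else -4 no longer applies, and Focus = -2.
Mood = -3Focus - 2Stress - 2  [with Focus=-2, Stress=2]  = 0

0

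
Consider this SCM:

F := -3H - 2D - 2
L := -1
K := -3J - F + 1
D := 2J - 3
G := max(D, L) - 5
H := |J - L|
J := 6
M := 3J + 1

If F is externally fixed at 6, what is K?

-23

Intervening sets F = 6 and removes its equation (F := -3H - 2D - 2).
K = -3J - F + 1  [with J=6, F=6]  = -23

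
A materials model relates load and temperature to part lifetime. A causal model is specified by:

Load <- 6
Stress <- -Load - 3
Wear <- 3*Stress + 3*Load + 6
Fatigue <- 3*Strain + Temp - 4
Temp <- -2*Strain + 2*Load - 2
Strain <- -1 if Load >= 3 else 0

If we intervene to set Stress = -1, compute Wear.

21

do(Stress=-1) replaces the equation Stress <- -Load - 3 with the constant Stress = -1.
Wear = 3*Stress + 3*Load + 6  [with Stress=-1, Load=6]  = 21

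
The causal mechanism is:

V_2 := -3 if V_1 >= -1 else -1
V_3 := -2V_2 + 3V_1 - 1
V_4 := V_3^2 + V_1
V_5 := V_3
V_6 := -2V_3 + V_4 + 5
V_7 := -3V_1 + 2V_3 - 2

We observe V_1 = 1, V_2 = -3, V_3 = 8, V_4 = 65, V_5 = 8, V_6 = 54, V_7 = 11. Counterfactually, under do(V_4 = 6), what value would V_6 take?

Under do(V_4=6), the mechanism V_4 := V_3^2 + V_1 is discarded; V_4 is fixed at 6.
V_2 = -3 if V_1 >= -1 else -1  [with V_1=1]  = -3
V_3 = -2V_2 + 3V_1 - 1  [with V_2=-3, V_1=1]  = 8
V_6 = -2V_3 + V_4 + 5  [with V_3=8, V_4=6]  = -5

-5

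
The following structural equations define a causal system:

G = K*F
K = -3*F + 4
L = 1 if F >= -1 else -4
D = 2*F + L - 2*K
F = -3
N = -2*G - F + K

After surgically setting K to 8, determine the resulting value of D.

-26

do(K=8) replaces the equation K = -3*F + 4 with the constant K = 8.
L = 1 if F >= -1 else -4  [with F=-3]  = -4
D = 2*F + L - 2*K  [with F=-3, L=-4, K=8]  = -26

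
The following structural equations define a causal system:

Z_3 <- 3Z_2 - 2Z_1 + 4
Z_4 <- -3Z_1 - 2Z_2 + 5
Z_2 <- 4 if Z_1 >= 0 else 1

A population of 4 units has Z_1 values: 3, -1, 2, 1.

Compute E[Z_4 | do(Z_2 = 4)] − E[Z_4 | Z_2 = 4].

2.25

Under do(Z_2=4), Z_2's equation is replaced by Z_2=4 for every unit. Per-unit Z_4: -12, 0, -9, -6. Mean = -6.75.
Observing Z_2=4 restricts to units where Z_2's equation naturally yields 4: Z_1 ∈ {3, 2, 1}. In that subpopulation Z_4 = -12, -9, -6, mean -9.
Difference = -6.75 − (-9) = 2.25.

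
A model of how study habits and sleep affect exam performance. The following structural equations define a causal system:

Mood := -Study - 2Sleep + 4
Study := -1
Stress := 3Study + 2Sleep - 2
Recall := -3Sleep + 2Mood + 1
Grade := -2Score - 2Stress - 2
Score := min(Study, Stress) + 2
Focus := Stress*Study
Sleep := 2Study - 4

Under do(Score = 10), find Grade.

12

do(Score=10) replaces the equation Score := min(Study, Stress) + 2 with the constant Score = 10.
Sleep = 2Study - 4  [with Study=-1]  = -6
Stress = 3Study + 2Sleep - 2  [with Study=-1, Sleep=-6]  = -17
Grade = -2Score - 2Stress - 2  [with Score=10, Stress=-17]  = 12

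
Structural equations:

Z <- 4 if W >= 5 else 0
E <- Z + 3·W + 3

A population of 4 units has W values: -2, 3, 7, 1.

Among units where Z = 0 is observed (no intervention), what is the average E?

5

Observing Z=0 restricts to units where Z's equation naturally yields 0: W ∈ {-2, 3, 1}. In that subpopulation E = -3, 12, 6, mean 5.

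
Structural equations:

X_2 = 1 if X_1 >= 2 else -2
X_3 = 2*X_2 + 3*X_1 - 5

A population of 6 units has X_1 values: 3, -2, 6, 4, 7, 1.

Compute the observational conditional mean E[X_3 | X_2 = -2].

Observing X_2=-2 restricts to units where X_2's equation naturally yields -2: X_1 ∈ {-2, 1}. In that subpopulation X_3 = -15, -6, mean -10.5.

-10.5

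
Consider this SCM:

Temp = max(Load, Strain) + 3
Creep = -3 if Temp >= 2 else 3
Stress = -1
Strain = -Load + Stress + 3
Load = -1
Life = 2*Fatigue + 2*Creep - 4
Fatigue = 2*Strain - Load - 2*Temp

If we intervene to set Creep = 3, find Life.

-8

Under do(Creep=3), the mechanism Creep = -3 if Temp >= 2 else 3 is discarded; Creep is fixed at 3.
Strain = -Load + Stress + 3  [with Load=-1, Stress=-1]  = 3
Temp = max(Load, Strain) + 3  [with Load=-1, Strain=3]  = 6
Fatigue = 2*Strain - Load - 2*Temp  [with Strain=3, Load=-1, Temp=6]  = -5
Life = 2*Fatigue + 2*Creep - 4  [with Fatigue=-5, Creep=3]  = -8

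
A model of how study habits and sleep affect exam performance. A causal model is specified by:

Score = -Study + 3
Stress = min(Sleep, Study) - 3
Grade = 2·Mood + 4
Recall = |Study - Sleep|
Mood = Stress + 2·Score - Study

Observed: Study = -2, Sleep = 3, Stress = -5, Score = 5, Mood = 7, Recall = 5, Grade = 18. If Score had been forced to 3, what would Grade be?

10

The intervention breaks the incoming arrows to Score: Score = -Study + 3 no longer applies, and Score = 3.
Stress = min(Sleep, Study) - 3  [with Sleep=3, Study=-2]  = -5
Mood = Stress + 2·Score - Study  [with Stress=-5, Score=3, Study=-2]  = 3
Grade = 2·Mood + 4  [with Mood=3]  = 10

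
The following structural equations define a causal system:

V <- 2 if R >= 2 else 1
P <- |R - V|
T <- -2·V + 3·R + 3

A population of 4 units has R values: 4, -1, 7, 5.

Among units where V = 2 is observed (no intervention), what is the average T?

15

Conditioning on V=2 selects the 3 unit(s) with R ∈ {4, 7, 5}. Their T values: 11, 20, 14. Mean = 15.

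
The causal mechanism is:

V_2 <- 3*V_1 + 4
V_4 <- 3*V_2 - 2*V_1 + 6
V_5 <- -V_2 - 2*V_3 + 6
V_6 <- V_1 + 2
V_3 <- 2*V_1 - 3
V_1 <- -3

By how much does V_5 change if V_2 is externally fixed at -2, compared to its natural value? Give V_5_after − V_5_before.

-3

do(V_2=-2) replaces the equation V_2 <- 3*V_1 + 4 with the constant V_2 = -2.
V_3 = 2*V_1 - 3  [with V_1=-3]  = -9
V_5 = -V_2 - 2*V_3 + 6  [with V_2=-2, V_3=-9]  = 26
Without intervention: V_2 = 3*V_1 + 4  [with V_1=-3]  = -5; V_3 = 2*V_1 - 3  [with V_1=-3]  = -9; V_5 = -V_2 - 2*V_3 + 6  [with V_2=-5, V_3=-9]  = 29.
Change = 26 − 29 = -3.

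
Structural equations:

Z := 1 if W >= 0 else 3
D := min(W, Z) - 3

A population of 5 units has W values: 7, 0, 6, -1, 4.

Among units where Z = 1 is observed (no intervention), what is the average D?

Observing Z=1 restricts to units where Z's equation naturally yields 1: W ∈ {7, 0, 6, 4}. In that subpopulation D = -2, -3, -2, -2, mean -2.25.

-2.25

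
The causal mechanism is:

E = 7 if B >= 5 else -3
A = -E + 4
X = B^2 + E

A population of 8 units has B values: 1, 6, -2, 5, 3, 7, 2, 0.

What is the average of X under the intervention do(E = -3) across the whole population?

13

Under do(E=-3), E's equation is replaced by E=-3 for every unit. Per-unit X: -2, 33, 1, 22, 6, 46, 1, -3. Mean = 13.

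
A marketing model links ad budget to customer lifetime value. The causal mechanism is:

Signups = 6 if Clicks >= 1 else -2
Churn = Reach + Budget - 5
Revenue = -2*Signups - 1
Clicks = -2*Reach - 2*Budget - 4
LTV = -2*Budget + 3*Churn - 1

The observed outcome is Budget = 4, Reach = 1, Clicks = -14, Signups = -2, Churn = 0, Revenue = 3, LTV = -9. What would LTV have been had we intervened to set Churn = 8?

Under do(Churn=8), the mechanism Churn = Reach + Budget - 5 is discarded; Churn is fixed at 8.
LTV = -2*Budget + 3*Churn - 1  [with Budget=4, Churn=8]  = 15

15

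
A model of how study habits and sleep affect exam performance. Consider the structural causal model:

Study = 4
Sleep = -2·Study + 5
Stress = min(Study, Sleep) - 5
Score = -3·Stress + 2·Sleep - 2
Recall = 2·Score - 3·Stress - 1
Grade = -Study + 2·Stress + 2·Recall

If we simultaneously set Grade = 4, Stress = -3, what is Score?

Under do(Grade = 4, Stress = -3), each intervened variable's structural equation is replaced by its fixed value.
Sleep = -2·Study + 5  [with Study=4]  = -3
Score = -3·Stress + 2·Sleep - 2  [with Stress=-3, Sleep=-3]  = 1

1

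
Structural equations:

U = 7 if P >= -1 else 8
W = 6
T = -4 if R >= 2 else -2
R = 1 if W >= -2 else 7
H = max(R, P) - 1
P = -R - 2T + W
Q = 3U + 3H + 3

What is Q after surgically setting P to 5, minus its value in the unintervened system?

The intervention breaks the incoming arrows to P: P = -R - 2T + W no longer applies, and P = 5.
R = 1 if W >= -2 else 7  [with W=6]  = 1
U = 7 if P >= -1 else 8  [with P=5]  = 7
H = max(R, P) - 1  [with R=1, P=5]  = 4
Q = 3U + 3H + 3  [with U=7, H=4]  = 36
Without intervention: R = 1 if W >= -2 else 7  [with W=6]  = 1; T = -4 if R >= 2 else -2  [with R=1]  = -2; P = -R - 2T + W  [with R=1, T=-2, W=6]  = 9; U = 7 if P >= -1 else 8  [with P=9]  = 7; H = max(R, P) - 1  [with R=1, P=9]  = 8; Q = 3U + 3H + 3  [with U=7, H=8]  = 48.
Change = 36 − 48 = -12.

-12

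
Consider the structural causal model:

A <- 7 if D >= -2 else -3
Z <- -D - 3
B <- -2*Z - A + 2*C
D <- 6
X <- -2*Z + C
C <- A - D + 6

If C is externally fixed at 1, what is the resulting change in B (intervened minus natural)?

do(C=1) replaces the equation C <- A - D + 6 with the constant C = 1.
A = 7 if D >= -2 else -3  [with D=6]  = 7
Z = -D - 3  [with D=6]  = -9
B = -2*Z - A + 2*C  [with Z=-9, A=7, C=1]  = 13
Without intervention: A = 7 if D >= -2 else -3  [with D=6]  = 7; C = A - D + 6  [with A=7, D=6]  = 7; Z = -D - 3  [with D=6]  = -9; B = -2*Z - A + 2*C  [with Z=-9, A=7, C=7]  = 25.
Change = 13 − 25 = -12.

-12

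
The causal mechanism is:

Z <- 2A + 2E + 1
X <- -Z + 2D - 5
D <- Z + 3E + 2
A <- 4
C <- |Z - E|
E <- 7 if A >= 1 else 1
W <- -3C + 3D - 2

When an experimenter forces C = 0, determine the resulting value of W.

Under do(C=0), the mechanism C <- |Z - E| is discarded; C is fixed at 0.
E = 7 if A >= 1 else 1  [with A=4]  = 7
Z = 2A + 2E + 1  [with A=4, E=7]  = 23
D = Z + 3E + 2  [with Z=23, E=7]  = 46
W = -3C + 3D - 2  [with C=0, D=46]  = 136

136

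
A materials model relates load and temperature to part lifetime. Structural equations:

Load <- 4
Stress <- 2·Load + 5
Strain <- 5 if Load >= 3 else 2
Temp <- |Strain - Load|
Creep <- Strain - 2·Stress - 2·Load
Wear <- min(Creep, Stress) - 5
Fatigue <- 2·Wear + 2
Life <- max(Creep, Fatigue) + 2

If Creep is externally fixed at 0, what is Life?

2

do(Creep=0) replaces the equation Creep <- Strain - 2·Stress - 2·Load with the constant Creep = 0.
Stress = 2·Load + 5  [with Load=4]  = 13
Wear = min(Creep, Stress) - 5  [with Creep=0, Stress=13]  = -5
Fatigue = 2·Wear + 2  [with Wear=-5]  = -8
Life = max(Creep, Fatigue) + 2  [with Creep=0, Fatigue=-8]  = 2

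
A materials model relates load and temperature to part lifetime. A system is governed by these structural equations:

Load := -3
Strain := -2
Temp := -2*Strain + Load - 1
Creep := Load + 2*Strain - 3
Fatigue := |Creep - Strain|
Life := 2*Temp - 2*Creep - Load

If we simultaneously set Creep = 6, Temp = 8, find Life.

The joint intervention fixes Creep = 6, Temp = 8, removing each variable's own equation.
Life = 2*Temp - 2*Creep - Load  [with Temp=8, Creep=6, Load=-3]  = 7

7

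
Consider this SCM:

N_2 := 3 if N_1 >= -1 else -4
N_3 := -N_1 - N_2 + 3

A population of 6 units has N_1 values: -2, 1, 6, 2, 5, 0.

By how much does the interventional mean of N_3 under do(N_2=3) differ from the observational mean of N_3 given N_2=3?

0.8

The intervention sets N_2=3 in all 6 units regardless of N_1. Recomputing N_3 per unit gives 2, -1, -6, -2, -5, 0; average -2.
Observing N_2=3 restricts to units where N_2's equation naturally yields 3: N_1 ∈ {1, 6, 2, 5, 0}. In that subpopulation N_3 = -1, -6, -2, -5, 0, mean -2.8.
Difference = -2 − (-2.8) = 0.8.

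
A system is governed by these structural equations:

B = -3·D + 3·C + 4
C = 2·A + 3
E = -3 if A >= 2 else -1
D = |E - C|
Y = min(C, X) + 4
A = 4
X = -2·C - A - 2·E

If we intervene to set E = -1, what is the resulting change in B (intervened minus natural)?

6

Under do(E=-1), the mechanism E = -3 if A >= 2 else -1 is discarded; E is fixed at -1.
C = 2·A + 3  [with A=4]  = 11
D = |E - C|  [with E=-1, C=11]  = 12
B = -3·D + 3·C + 4  [with D=12, C=11]  = 1
Without intervention: E = -3 if A >= 2 else -1  [with A=4]  = -3; C = 2·A + 3  [with A=4]  = 11; D = |E - C|  [with E=-3, C=11]  = 14; B = -3·D + 3·C + 4  [with D=14, C=11]  = -5.
Change = 1 − (-5) = 6.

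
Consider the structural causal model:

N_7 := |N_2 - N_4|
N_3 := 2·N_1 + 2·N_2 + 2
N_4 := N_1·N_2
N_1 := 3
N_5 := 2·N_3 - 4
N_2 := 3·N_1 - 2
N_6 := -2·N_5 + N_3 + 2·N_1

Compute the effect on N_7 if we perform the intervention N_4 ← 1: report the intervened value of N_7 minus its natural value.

-8

The intervention breaks the incoming arrows to N_4: N_4 := N_1·N_2 no longer applies, and N_4 = 1.
N_2 = 3·N_1 - 2  [with N_1=3]  = 7
N_7 = |N_2 - N_4|  [with N_2=7, N_4=1]  = 6
Without intervention: N_2 = 3·N_1 - 2  [with N_1=3]  = 7; N_4 = N_1·N_2  [with N_1=3, N_2=7]  = 21; N_7 = |N_2 - N_4|  [with N_2=7, N_4=21]  = 14.
Change = 6 − 14 = -8.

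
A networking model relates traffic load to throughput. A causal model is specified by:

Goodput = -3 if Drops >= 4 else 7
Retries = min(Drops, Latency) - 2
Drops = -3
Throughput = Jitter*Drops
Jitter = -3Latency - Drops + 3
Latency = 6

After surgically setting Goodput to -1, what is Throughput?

36

do(Goodput=-1) replaces the equation Goodput = -3 if Drops >= 4 else 7 with the constant Goodput = -1.
Since Throughput is not a descendant of the intervened variable, it is unaffected.
Jitter = -3Latency - Drops + 3  [with Latency=6, Drops=-3]  = -12
Throughput = Jitter*Drops  [with Jitter=-12, Drops=-3]  = 36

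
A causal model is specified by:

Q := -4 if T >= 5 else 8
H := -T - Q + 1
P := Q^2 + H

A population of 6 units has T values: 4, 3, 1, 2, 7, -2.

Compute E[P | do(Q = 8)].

The intervention sets Q=8 in all 6 units regardless of T. Recomputing P per unit gives 53, 54, 56, 55, 50, 59; average 54.5.

54.5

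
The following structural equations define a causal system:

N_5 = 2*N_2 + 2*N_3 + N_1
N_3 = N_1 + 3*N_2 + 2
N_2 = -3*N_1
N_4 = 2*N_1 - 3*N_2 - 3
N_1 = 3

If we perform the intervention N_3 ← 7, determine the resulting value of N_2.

-9

Under do(N_3=7), the mechanism N_3 = N_1 + 3*N_2 + 2 is discarded; N_3 is fixed at 7.
Since N_2 is not a descendant of the intervened variable, it is unaffected.
N_2 = -3*N_1  [with N_1=3]  = -9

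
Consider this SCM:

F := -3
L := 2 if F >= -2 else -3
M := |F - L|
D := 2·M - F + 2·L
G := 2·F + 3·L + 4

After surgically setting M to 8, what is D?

The intervention breaks the incoming arrows to M: M := |F - L| no longer applies, and M = 8.
L = 2 if F >= -2 else -3  [with F=-3]  = -3
D = 2·M - F + 2·L  [with M=8, F=-3, L=-3]  = 13

13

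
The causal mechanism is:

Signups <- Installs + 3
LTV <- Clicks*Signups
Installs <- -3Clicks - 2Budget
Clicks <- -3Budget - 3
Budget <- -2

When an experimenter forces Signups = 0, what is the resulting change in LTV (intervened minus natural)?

6

Intervening sets Signups = 0 and removes its equation (Signups <- Installs + 3).
Clicks = -3Budget - 3  [with Budget=-2]  = 3
LTV = Clicks*Signups  [with Clicks=3, Signups=0]  = 0
Without intervention: Clicks = -3Budget - 3  [with Budget=-2]  = 3; Installs = -3Clicks - 2Budget  [with Clicks=3, Budget=-2]  = -5; Signups = Installs + 3  [with Installs=-5]  = -2; LTV = Clicks*Signups  [with Clicks=3, Signups=-2]  = -6.
Change = 0 − (-6) = 6.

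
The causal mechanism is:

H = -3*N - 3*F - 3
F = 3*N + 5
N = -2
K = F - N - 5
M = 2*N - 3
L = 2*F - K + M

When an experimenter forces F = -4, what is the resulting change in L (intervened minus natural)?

do(F=-4) replaces the equation F = 3*N + 5 with the constant F = -4.
K = F - N - 5  [with F=-4, N=-2]  = -7
M = 2*N - 3  [with N=-2]  = -7
L = 2*F - K + M  [with F=-4, K=-7, M=-7]  = -8
Without intervention: F = 3*N + 5  [with N=-2]  = -1; K = F - N - 5  [with F=-1, N=-2]  = -4; M = 2*N - 3  [with N=-2]  = -7; L = 2*F - K + M  [with F=-1, K=-4, M=-7]  = -5.
Change = -8 − (-5) = -3.

-3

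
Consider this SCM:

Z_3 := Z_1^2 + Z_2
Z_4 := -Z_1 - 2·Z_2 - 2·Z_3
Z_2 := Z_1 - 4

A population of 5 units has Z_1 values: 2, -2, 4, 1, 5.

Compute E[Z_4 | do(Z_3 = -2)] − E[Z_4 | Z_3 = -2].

The intervention sets Z_3=-2 in all 5 units regardless of Z_1. Recomputing Z_4 per unit gives 6, 18, 0, 9, -3; average 6.
Conditioning on Z_3=-2 selects the 2 unit(s) with Z_1 ∈ {-2, 1}. Their Z_4 values: 18, 9. Mean = 13.5.
Difference = 6 − 13.5 = -7.5.

-7.5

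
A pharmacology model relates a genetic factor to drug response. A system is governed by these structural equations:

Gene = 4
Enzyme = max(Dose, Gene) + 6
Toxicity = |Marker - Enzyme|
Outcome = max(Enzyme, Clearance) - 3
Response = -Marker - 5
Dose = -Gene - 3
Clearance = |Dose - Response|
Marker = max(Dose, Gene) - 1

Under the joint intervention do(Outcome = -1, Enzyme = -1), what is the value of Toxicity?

The joint intervention fixes Outcome = -1, Enzyme = -1, removing each variable's own equation.
Dose = -Gene - 3  [with Gene=4]  = -7
Marker = max(Dose, Gene) - 1  [with Dose=-7, Gene=4]  = 3
Toxicity = |Marker - Enzyme|  [with Marker=3, Enzyme=-1]  = 4

4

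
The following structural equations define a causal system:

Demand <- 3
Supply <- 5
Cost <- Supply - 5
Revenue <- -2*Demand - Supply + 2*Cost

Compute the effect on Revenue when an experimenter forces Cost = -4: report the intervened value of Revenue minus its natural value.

-8

The intervention breaks the incoming arrows to Cost: Cost <- Supply - 5 no longer applies, and Cost = -4.
Revenue = -2*Demand - Supply + 2*Cost  [with Demand=3, Supply=5, Cost=-4]  = -19
Without intervention: Cost = Supply - 5  [with Supply=5]  = 0; Revenue = -2*Demand - Supply + 2*Cost  [with Demand=3, Supply=5, Cost=0]  = -11.
Change = -19 − (-11) = -8.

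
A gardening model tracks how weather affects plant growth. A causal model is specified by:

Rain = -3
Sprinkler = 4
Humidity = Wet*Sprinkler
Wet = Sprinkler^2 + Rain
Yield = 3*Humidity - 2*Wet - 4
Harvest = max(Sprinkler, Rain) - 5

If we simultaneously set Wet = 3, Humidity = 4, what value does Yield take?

2

Setting Wet = 3, Humidity = 4 by intervention discards those variables' equations.
Yield = 3*Humidity - 2*Wet - 4  [with Humidity=4, Wet=3]  = 2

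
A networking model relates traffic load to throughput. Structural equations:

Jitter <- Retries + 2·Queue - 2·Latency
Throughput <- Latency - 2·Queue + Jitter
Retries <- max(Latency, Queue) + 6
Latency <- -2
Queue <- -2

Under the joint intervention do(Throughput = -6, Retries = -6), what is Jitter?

-6

Under do(Throughput = -6, Retries = -6), each intervened variable's structural equation is replaced by its fixed value.
Jitter = Retries + 2·Queue - 2·Latency  [with Retries=-6, Queue=-2, Latency=-2]  = -6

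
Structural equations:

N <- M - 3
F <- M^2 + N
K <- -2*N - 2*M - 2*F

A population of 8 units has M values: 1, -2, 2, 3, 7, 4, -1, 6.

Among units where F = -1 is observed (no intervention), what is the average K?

Conditioning on F=-1 selects the 2 unit(s) with M ∈ {1, -2}. Their K values: 4, 16. Mean = 10.

10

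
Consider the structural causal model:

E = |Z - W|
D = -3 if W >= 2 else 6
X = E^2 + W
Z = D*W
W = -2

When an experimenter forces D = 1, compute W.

-2

Under do(D=1), the mechanism D = -3 if W >= 2 else 6 is discarded; D is fixed at 1.
W is not downstream of the intervention, so its value is determined by the original equations.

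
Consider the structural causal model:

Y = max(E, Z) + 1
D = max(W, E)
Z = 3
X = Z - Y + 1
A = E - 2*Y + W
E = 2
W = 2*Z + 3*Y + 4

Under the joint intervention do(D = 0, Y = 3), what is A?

The joint intervention fixes D = 0, Y = 3, removing each variable's own equation.
W = 2*Z + 3*Y + 4  [with Z=3, Y=3]  = 19
A = E - 2*Y + W  [with E=2, Y=3, W=19]  = 15

15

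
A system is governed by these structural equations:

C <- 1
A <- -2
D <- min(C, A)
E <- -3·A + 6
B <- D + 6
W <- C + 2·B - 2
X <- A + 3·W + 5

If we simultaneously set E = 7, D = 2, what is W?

The joint intervention fixes E = 7, D = 2, removing each variable's own equation.
B = D + 6  [with D=2]  = 8
W = C + 2·B - 2  [with C=1, B=8]  = 15

15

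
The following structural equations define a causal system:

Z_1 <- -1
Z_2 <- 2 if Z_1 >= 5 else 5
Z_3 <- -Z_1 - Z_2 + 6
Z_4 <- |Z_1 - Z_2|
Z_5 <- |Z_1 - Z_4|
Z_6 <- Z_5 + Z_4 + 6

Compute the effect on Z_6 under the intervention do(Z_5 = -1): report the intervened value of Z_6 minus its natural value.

The intervention breaks the incoming arrows to Z_5: Z_5 <- |Z_1 - Z_4| no longer applies, and Z_5 = -1.
Z_2 = 2 if Z_1 >= 5 else 5  [with Z_1=-1]  = 5
Z_4 = |Z_1 - Z_2|  [with Z_1=-1, Z_2=5]  = 6
Z_6 = Z_5 + Z_4 + 6  [with Z_5=-1, Z_4=6]  = 11
Without intervention: Z_2 = 2 if Z_1 >= 5 else 5  [with Z_1=-1]  = 5; Z_4 = |Z_1 - Z_2|  [with Z_1=-1, Z_2=5]  = 6; Z_5 = |Z_1 - Z_4|  [with Z_1=-1, Z_4=6]  = 7; Z_6 = Z_5 + Z_4 + 6  [with Z_5=7, Z_4=6]  = 19.
Change = 11 − 19 = -8.

-8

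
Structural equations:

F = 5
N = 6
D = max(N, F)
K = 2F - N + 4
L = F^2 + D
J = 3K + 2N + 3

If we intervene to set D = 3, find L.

do(D=3) replaces the equation D = max(N, F) with the constant D = 3.
L = F^2 + D  [with F=5, D=3]  = 28

28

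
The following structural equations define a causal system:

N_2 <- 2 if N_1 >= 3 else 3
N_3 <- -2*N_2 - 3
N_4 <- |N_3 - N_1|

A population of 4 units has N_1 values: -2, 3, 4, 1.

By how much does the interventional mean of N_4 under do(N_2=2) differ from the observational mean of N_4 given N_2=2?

-2

Under do(N_2=2), N_2's equation is replaced by N_2=2 for every unit. Per-unit N_4: 5, 10, 11, 8. Mean = 8.5.
Conditioning on N_2=2 selects the 2 unit(s) with N_1 ∈ {3, 4}. Their N_4 values: 10, 11. Mean = 10.5.
Difference = 8.5 − 10.5 = -2.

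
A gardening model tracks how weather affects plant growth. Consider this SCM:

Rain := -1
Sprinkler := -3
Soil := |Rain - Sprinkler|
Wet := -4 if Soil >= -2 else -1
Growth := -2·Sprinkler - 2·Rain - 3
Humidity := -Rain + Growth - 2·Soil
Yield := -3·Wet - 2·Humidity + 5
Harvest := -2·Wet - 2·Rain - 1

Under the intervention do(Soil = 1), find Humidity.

The intervention breaks the incoming arrows to Soil: Soil := |Rain - Sprinkler| no longer applies, and Soil = 1.
Growth = -2·Sprinkler - 2·Rain - 3  [with Sprinkler=-3, Rain=-1]  = 5
Humidity = -Rain + Growth - 2·Soil  [with Rain=-1, Growth=5, Soil=1]  = 4

4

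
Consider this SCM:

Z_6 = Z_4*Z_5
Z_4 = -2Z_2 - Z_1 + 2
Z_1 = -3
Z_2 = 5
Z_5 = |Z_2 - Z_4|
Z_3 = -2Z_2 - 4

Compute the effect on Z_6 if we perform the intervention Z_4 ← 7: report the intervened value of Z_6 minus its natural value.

64

Under do(Z_4=7), the mechanism Z_4 = -2Z_2 - Z_1 + 2 is discarded; Z_4 is fixed at 7.
Z_5 = |Z_2 - Z_4|  [with Z_2=5, Z_4=7]  = 2
Z_6 = Z_4*Z_5  [with Z_4=7, Z_5=2]  = 14
Without intervention: Z_4 = -2Z_2 - Z_1 + 2  [with Z_2=5, Z_1=-3]  = -5; Z_5 = |Z_2 - Z_4|  [with Z_2=5, Z_4=-5]  = 10; Z_6 = Z_4*Z_5  [with Z_4=-5, Z_5=10]  = -50.
Change = 14 − (-50) = 64.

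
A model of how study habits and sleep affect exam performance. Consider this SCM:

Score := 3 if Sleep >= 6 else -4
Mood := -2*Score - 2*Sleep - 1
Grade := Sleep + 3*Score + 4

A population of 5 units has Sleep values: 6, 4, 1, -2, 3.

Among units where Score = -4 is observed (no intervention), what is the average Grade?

-6.5

Conditioning on Score=-4 selects the 4 unit(s) with Sleep ∈ {4, 1, -2, 3}. Their Grade values: -4, -7, -10, -5. Mean = -6.5.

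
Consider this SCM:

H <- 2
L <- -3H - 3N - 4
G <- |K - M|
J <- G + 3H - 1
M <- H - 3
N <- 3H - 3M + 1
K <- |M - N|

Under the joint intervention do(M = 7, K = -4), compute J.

Setting M = 7, K = -4 by intervention discards those variables' equations.
G = |K - M|  [with K=-4, M=7]  = 11
J = G + 3H - 1  [with G=11, H=2]  = 16

16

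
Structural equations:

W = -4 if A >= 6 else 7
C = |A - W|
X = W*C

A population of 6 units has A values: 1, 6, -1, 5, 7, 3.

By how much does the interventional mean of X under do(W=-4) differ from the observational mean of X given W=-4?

Under do(W=-4), W's equation is replaced by W=-4 for every unit. Per-unit X: -20, -40, -12, -36, -44, -28. Mean = -30.
Observing W=-4 restricts to units where W's equation naturally yields -4: A ∈ {6, 7}. In that subpopulation X = -40, -44, mean -42.
Difference = -30 − (-42) = 12.

12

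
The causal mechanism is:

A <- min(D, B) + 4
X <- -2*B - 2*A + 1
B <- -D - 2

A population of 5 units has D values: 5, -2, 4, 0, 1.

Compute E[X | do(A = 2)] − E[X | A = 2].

5.2

do(A=2) breaks A's dependence on D. With A=2 fixed, X across the units is 11, -3, 9, 1, 3, mean 4.2.
Observing A=2 restricts to units where A's equation naturally yields 2: D ∈ {-2, 0}. In that subpopulation X = -3, 1, mean -1.
Difference = 4.2 − (-1) = 5.2.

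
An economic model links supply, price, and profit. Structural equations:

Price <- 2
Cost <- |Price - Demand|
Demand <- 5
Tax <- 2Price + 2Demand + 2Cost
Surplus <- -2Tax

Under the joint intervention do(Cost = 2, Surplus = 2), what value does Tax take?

The joint intervention fixes Cost = 2, Surplus = 2, removing each variable's own equation.
Tax = 2Price + 2Demand + 2Cost  [with Price=2, Demand=5, Cost=2]  = 18

18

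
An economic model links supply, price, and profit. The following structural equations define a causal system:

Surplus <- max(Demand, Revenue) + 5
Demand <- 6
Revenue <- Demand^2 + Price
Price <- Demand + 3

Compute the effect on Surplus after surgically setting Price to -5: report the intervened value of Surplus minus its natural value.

-14

Under do(Price=-5), the mechanism Price <- Demand + 3 is discarded; Price is fixed at -5.
Revenue = Demand^2 + Price  [with Demand=6, Price=-5]  = 31
Surplus = max(Demand, Revenue) + 5  [with Demand=6, Revenue=31]  = 36
Without intervention: Price = Demand + 3  [with Demand=6]  = 9; Revenue = Demand^2 + Price  [with Demand=6, Price=9]  = 45; Surplus = max(Demand, Revenue) + 5  [with Demand=6, Revenue=45]  = 50.
Change = 36 − 50 = -14.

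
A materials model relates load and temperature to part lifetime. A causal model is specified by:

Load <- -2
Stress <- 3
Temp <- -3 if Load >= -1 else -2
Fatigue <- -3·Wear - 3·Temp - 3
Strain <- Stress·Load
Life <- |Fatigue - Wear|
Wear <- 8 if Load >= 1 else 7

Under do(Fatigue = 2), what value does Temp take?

-2

do(Fatigue=2) replaces the equation Fatigue <- -3·Wear - 3·Temp - 3 with the constant Fatigue = 2.
No directed path runs from Fatigue to Temp, so Temp keeps its natural value.
Temp = -3 if Load >= -1 else -2  [with Load=-2]  = -2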